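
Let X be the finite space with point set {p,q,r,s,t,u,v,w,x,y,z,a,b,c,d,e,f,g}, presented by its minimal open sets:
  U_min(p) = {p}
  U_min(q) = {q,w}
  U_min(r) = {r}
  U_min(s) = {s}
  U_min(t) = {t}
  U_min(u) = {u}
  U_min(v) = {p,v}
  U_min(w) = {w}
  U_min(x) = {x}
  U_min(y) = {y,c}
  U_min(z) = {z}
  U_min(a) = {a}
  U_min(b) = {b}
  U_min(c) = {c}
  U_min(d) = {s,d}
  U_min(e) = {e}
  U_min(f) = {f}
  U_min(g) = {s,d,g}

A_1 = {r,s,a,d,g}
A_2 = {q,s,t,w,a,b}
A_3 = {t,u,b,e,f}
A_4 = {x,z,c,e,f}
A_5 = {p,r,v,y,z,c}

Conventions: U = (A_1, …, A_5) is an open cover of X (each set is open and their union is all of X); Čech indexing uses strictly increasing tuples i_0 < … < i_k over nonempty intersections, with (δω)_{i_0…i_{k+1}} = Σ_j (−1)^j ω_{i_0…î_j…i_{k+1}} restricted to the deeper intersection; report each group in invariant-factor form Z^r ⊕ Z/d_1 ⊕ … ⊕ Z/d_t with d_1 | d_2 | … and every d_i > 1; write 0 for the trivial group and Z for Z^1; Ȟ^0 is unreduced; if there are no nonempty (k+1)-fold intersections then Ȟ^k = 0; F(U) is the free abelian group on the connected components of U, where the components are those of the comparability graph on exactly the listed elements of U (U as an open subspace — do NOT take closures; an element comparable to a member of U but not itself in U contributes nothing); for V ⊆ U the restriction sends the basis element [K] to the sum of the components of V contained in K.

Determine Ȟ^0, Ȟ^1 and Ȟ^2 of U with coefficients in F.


Ȟ^0 = Z^13; Ȟ^1 = 0; Ȟ^2 = 0

nerve simplices:
  A12={s,a} A15={r} A23={t,b} A34={e,f} A45={z,c}
components per intersection:
  A1: {r} {s,d,g} {a}
  A2: {q,w} {s} {t} {a} {b}
  A3: {t} {u} {b} {e} {f}
  A4: {x} {z} {c} {e} {f}
  A5: {p,v} {r} {y,c} {z}
  A12: {s} {a}
  A15: {r}
  A23: {t} {b}
  A34: {e} {f}
  A45: {z} {c}
C dims 22,9; δ0: rk 9, SNF 1^9
degree 0: 22−9−0 = 13 → Ȟ^0 ≅ Z^13
degree 1: 9−0−9 = 0 → Ȟ^1 ≅ 0
degree 2: 0−0−0 = 0 → Ȟ^2 ≅ 0


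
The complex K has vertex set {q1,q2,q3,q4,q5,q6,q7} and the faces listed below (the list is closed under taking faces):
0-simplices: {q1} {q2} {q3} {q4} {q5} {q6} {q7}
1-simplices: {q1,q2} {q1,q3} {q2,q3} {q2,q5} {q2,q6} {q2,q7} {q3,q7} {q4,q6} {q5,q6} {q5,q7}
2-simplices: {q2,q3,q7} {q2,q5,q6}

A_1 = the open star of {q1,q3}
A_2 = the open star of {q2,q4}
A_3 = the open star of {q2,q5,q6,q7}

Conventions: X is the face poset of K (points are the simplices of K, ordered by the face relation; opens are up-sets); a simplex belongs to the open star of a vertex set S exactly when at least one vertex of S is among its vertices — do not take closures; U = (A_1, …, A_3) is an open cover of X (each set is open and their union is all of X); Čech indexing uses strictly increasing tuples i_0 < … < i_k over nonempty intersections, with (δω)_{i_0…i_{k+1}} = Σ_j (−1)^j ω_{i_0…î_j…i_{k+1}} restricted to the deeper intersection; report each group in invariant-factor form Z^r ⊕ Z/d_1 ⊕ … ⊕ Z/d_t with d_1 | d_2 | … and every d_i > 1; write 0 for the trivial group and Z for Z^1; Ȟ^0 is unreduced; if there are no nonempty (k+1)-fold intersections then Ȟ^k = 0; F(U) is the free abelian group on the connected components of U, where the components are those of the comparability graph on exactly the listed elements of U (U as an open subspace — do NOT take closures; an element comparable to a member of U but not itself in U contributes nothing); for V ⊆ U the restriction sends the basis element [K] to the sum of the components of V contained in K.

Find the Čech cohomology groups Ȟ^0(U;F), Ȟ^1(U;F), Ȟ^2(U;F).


nonempty intersections:
  A1={{q1},{q3},{q1,q2},{q1,q3},{q2,q3},{q3,q7},{q2,q3,q7}} A2={{q2},{q4},{q1,q2},{q2,q3},{q2,q5},{q2,q6},{q2,q7},{q4,q6},{q2,q3,q7},{q2,q5,q6}} A3={{q2},{q5},{q6},{q7},{q1,q2},{q2,q3},{q2,q5},{q2,q6},{q2,q7},{q3,q7},{q4,q6},{q5,q6},{q5,q7},{q2,q3,q7},{q2,q5,q6}}
  A12={{q1,q2},{q2,q3},{q2,q3,q7}} A13={{q1,q2},{q2,q3},{q3,q7},{q2,q3,q7}} A23={{q2},{q1,q2},{q2,q3},{q2,q5},{q2,q6},{q2,q7},{q4,q6},{q2,q3,q7},{q2,q5,q6}}
  A123={{q1,q2},{q2,q3},{q2,q3,q7}}
components per intersection:
  A1: {{q1},{q3},{q1,q2},{q1,q3},{q2,q3},{q3,q7},{q2,q3,q7}}
  A2: {{q2},{q1,q2},{q2,q3},{q2,q5},{q2,q6},{q2,q7},{q2,q3,q7},{q2,q5,q6}} {{q4},{q4,q6}}
  A3: {{q2},{q5},{q6},{q7},{q1,q2},{q2,q3},{q2,q5},{q2,q6},{q2,q7},{q3,q7},{q4,q6},{q5,q6},{q5,q7},{q2,q3,q7},{q2,q5,q6}}
  A12: {{q1,q2}} {{q2,q3},{q2,q3,q7}}
  A13: {{q1,q2}} {{q2,q3},{q3,q7},{q2,q3,q7}}
  A23: {{q2},{q1,q2},{q2,q3},{q2,q5},{q2,q6},{q2,q7},{q2,q3,q7},{q2,q5,q6}} {{q4,q6}}
  A123: {{q1,q2}} {{q2,q3},{q2,q3,q7}}
C dims 4,6,2; δ0: rk 3, SNF 1^3; δ1: rk 2, SNF 1^2
Ȟ^0: (4−3)−0=1 ⇒ Z
Ȟ^1: (6−2)−3=1 ⇒ Z
Ȟ^2: (2−0)−2=0 ⇒ 0

Ȟ^0(U;F) ≅ Z, Ȟ^1(U;F) ≅ Z and Ȟ^2(U;F) ≅ 0


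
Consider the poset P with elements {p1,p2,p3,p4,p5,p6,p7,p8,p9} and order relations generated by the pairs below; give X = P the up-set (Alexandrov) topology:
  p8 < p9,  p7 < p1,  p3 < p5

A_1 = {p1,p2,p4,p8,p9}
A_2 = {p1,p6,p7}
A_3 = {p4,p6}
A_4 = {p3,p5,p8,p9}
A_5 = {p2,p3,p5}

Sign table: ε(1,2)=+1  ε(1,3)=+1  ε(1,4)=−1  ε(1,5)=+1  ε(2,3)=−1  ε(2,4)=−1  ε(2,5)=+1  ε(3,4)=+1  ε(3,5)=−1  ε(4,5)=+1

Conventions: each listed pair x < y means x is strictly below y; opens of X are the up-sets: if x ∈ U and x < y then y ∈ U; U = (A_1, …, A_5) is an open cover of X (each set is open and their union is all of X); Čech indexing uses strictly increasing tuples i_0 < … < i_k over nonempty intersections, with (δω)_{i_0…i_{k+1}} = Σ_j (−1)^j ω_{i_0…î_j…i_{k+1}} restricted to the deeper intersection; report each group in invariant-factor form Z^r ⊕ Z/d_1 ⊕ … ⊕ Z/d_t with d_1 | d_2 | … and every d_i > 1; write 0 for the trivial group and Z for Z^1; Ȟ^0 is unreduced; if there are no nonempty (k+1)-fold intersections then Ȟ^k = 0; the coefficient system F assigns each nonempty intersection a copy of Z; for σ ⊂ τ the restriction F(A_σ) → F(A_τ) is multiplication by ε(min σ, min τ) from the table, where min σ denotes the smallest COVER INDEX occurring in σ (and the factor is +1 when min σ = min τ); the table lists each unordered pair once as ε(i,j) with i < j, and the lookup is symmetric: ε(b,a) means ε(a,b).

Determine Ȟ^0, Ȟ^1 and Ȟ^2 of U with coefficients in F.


nonempty intersections:
  A12={p1} A13={p4} A14={p8,p9} A15={p2} A23={p6} A45={p3,p5}
C dims 5,6; δ0: rk 5, SNF 1^4·2
Ȟ^0: (5−5)−0=0 ⇒ 0
Ȟ^1: (6−0)−5=1 plus torsion [2] ⇒ Z ⊕ Z/2
Ȟ^2: (0−0)−0=0 ⇒ 0

Ȟ^0 ≅ 0; Ȟ^1 ≅ Z ⊕ Z/2; Ȟ^2 ≅ 0


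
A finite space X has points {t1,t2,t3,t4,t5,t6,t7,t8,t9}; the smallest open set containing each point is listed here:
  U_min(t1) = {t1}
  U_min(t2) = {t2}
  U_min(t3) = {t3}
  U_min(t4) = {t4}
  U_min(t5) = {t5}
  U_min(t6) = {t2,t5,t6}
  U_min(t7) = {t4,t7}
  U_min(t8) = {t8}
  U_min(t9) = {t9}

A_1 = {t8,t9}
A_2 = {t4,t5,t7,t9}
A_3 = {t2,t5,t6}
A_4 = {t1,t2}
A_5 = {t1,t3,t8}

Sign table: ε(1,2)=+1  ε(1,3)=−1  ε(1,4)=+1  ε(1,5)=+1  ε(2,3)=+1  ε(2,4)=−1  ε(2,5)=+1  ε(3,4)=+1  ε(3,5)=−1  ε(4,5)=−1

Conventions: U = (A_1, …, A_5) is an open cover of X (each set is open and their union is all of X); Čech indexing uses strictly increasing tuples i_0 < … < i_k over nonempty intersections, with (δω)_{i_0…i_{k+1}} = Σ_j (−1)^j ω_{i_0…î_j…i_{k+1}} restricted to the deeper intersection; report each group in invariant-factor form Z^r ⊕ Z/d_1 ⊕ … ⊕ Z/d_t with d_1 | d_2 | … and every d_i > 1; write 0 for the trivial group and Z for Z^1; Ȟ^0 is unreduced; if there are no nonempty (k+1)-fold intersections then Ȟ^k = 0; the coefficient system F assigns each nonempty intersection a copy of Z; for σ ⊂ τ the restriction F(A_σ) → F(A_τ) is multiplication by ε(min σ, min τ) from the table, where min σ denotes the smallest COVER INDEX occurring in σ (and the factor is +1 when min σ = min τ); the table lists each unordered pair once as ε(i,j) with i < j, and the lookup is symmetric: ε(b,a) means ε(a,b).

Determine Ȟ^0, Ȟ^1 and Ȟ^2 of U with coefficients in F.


nonempty intersections:
  A12={t9} A15={t8} A23={t5} A34={t2} A45={t1}
C dims 5,5; δ0: rk 5, SNF 1^4·2
Ȟ^0: (5−5)−0=0 ⇒ 0
Ȟ^1: (5−0)−5=0 plus torsion [2] ⇒ Z/2
Ȟ^2: (0−0)−0=0 ⇒ 0

Ȟ^0(U;F) ≅ 0,  Ȟ^1(U;F) ≅ Z/2,  Ȟ^2(U;F) ≅ 0


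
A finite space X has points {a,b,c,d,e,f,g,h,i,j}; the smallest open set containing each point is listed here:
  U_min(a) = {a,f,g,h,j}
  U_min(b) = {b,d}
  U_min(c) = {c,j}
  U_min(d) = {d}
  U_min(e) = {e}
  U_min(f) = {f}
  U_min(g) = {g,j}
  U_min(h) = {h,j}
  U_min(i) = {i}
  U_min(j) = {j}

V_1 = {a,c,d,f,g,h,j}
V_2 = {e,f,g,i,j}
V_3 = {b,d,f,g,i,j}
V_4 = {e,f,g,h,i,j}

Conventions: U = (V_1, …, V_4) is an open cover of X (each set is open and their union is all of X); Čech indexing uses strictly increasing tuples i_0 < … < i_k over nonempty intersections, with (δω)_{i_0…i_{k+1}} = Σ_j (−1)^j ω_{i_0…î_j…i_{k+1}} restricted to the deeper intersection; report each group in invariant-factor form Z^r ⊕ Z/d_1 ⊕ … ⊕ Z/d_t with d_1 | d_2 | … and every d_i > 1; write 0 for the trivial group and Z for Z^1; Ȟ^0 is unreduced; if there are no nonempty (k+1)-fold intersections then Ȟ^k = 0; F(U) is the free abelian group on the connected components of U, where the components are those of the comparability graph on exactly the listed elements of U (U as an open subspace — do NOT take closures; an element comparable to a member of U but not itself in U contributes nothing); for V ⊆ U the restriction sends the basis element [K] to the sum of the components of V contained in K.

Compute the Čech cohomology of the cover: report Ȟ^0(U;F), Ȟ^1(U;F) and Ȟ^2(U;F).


nonempty overlaps:
  V12={f,g,j} V13={d,f,g,j} V14={f,g,h,j} V23={f,g,i,j} V24={e,f,g,i,j} V34={f,g,i,j}
  V123={f,g,j} V124={f,g,j} V134={f,g,j} V234={f,g,i,j}
  V1234={f,g,j}
components per intersection:
  V1: {a,c,f,g,h,j} {d}
  V2: {e} {f} {g,j} {i}
  V3: {b,d} {f} {g,j} {i}
  V4: {e} {f} {g,h,j} {i}
  V12: {f} {g,j}
  V13: {d} {f} {g,j}
  V14: {f} {g,h,j}
  V23: {f} {g,j} {i}
  V24: {e} {f} {g,j} {i}
  V34: {f} {g,j} {i}
  V123: {f} {g,j}
  V124: {f} {g,j}
  V134: {f} {g,j}
  V234: {f} {g,j} {i}
  V1234: {f} {g,j}
C dims 14,17,9,2; δ0: rk 10, SNF 1^10; δ1: rk 7, SNF 1^7; δ2: rk 2, SNF 1^2
degree 0: 14−10−0 = 4 → Ȟ^0 ≅ Z^4
degree 1: 17−7−10 = 0 → Ȟ^1 ≅ 0
degree 2: 9−2−7 = 0 → Ȟ^2 ≅ 0

Ȟ^0 = Z^4,  Ȟ^1 = 0,  Ȟ^2 = 0


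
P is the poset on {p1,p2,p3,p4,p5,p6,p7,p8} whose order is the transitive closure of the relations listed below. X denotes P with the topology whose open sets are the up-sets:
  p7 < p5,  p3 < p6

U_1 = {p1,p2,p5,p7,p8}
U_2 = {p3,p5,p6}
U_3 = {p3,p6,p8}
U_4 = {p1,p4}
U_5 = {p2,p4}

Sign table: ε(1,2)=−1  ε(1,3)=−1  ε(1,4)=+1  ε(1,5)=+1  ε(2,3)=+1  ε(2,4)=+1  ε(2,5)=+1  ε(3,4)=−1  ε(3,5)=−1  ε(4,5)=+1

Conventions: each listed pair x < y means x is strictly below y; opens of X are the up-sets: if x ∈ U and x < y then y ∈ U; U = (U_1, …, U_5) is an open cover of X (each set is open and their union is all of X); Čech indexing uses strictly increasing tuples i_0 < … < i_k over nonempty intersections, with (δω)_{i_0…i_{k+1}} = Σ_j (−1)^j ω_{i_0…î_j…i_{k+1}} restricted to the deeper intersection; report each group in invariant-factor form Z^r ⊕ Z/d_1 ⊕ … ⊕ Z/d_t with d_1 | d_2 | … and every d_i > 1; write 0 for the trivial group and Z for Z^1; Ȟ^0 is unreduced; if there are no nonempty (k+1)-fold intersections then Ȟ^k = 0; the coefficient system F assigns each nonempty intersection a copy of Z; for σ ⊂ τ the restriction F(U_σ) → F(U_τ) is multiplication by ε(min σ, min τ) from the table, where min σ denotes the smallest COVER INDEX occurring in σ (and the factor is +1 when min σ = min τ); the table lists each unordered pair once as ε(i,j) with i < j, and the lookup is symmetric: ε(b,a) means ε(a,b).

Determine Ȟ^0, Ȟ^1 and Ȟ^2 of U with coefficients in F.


nonempty intersections:
  U12={p5} U13={p8} U14={p1} U15={p2} U23={p3,p6} U45={p4}
C dims 5,6; δ0: rk 4, SNF 1^4
Ȟ^0: (5−4)−0=1 ⇒ Z
Ȟ^1: (6−0)−4=2 ⇒ Z^2
Ȟ^2: (0−0)−0=0 ⇒ 0

Ȟ^0(U;F) ≅ Z, Ȟ^1(U;F) ≅ Z^2, Ȟ^2(U;F) ≅ 0


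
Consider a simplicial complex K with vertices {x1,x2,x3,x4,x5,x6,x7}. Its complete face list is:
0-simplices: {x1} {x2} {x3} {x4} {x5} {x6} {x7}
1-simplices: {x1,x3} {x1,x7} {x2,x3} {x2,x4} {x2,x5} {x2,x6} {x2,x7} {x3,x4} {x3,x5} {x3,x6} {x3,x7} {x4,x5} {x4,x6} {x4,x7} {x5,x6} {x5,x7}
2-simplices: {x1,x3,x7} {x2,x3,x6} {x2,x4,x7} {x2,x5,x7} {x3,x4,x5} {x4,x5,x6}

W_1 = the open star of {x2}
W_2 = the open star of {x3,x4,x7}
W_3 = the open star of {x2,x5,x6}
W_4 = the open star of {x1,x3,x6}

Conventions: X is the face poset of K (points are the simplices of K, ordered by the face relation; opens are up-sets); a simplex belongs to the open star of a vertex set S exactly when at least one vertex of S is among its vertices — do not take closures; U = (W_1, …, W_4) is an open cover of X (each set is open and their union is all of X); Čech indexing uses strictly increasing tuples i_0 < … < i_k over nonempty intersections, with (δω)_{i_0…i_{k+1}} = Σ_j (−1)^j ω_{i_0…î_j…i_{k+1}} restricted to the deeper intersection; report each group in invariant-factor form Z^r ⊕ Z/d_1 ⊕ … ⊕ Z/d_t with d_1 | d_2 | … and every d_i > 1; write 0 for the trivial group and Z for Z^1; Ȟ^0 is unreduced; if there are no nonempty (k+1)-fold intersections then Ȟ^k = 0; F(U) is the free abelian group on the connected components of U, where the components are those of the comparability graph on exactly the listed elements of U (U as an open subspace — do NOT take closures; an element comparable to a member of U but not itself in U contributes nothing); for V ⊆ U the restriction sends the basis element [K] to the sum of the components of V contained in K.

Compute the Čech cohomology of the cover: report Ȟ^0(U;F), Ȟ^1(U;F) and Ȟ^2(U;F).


nerve of the cover:
  W1={{x2},{x2,x3},{x2,x4},{x2,x5},{x2,x6},{x2,x7},{x2,x3,x6},{x2,x4,x7},{x2,x5,x7}} W2={{x3},{x4},{x7},{x1,x3},{x1,x7},{x2,x3},{x2,x4},{x2,x7},{x3,x4},{x3,x5},{x3,x6},{x3,x7},{x4,x5},{x4,x6},{x4,x7},{x5,x7},{x1,x3,x7},{x2,x3,x6},{x2,x4,x7},{x2,x5,x7},{x3,x4,x5},{x4,x5,x6}} W3={{x2},{x5},{x6},{x2,x3},{x2,x4},{x2,x5},{x2,x6},{x2,x7},{x3,x5},{x3,x6},{x4,x5},{x4,x6},{x5,x6},{x5,x7},{x2,x3,x6},{x2,x4,x7},{x2,x5,x7},{x3,x4,x5},{x4,x5,x6}} W4={{x1},{x3},{x6},{x1,x3},{x1,x7},{x2,x3},{x2,x6},{x3,x4},{x3,x5},{x3,x6},{x3,x7},{x4,x6},{x5,x6},{x1,x3,x7},{x2,x3,x6},{x3,x4,x5},{x4,x5,x6}}
  W12={{x2,x3},{x2,x4},{x2,x7},{x2,x3,x6},{x2,x4,x7},{x2,x5,x7}} W13={{x2},{x2,x3},{x2,x4},{x2,x5},{x2,x6},{x2,x7},{x2,x3,x6},{x2,x4,x7},{x2,x5,x7}} W14={{x2,x3},{x2,x6},{x2,x3,x6}} W23={{x2,x3},{x2,x4},{x2,x7},{x3,x5},{x3,x6},{x4,x5},{x4,x6},{x5,x7},{x2,x3,x6},{x2,x4,x7},{x2,x5,x7},{x3,x4,x5},{x4,x5,x6}} W24={{x3},{x1,x3},{x1,x7},{x2,x3},{x3,x4},{x3,x5},{x3,x6},{x3,x7},{x4,x6},{x1,x3,x7},{x2,x3,x6},{x3,x4,x5},{x4,x5,x6}} W34={{x6},{x2,x3},{x2,x6},{x3,x5},{x3,x6},{x4,x6},{x5,x6},{x2,x3,x6},{x3,x4,x5},{x4,x5,x6}}
  W123={{x2,x3},{x2,x4},{x2,x7},{x2,x3,x6},{x2,x4,x7},{x2,x5,x7}} W124={{x2,x3},{x2,x3,x6}} W134={{x2,x3},{x2,x6},{x2,x3,x6}} W234={{x2,x3},{x3,x5},{x3,x6},{x4,x6},{x2,x3,x6},{x3,x4,x5},{x4,x5,x6}}
  W1234={{x2,x3},{x2,x3,x6}}
components per intersection:
  W1: {{x2},{x2,x3},{x2,x4},{x2,x5},{x2,x6},{x2,x7},{x2,x3,x6},{x2,x4,x7},{x2,x5,x7}}
  W2: {{x3},{x4},{x7},{x1,x3},{x1,x7},{x2,x3},{x2,x4},{x2,x7},{x3,x4},{x3,x5},{x3,x6},{x3,x7},{x4,x5},{x4,x6},{x4,x7},{x5,x7},{x1,x3,x7},{x2,x3,x6},{x2,x4,x7},{x2,x5,x7},{x3,x4,x5},{x4,x5,x6}}
  W3: {{x2},{x5},{x6},{x2,x3},{x2,x4},{x2,x5},{x2,x6},{x2,x7},{x3,x5},{x3,x6},{x4,x5},{x4,x6},{x5,x6},{x5,x7},{x2,x3,x6},{x2,x4,x7},{x2,x5,x7},{x3,x4,x5},{x4,x5,x6}}
  W4: {{x1},{x3},{x6},{x1,x3},{x1,x7},{x2,x3},{x2,x6},{x3,x4},{x3,x5},{x3,x6},{x3,x7},{x4,x6},{x5,x6},{x1,x3,x7},{x2,x3,x6},{x3,x4,x5},{x4,x5,x6}}
  W12: {{x2,x3},{x2,x3,x6}} {{x2,x4},{x2,x7},{x2,x4,x7},{x2,x5,x7}}
  W13: {{x2},{x2,x3},{x2,x4},{x2,x5},{x2,x6},{x2,x7},{x2,x3,x6},{x2,x4,x7},{x2,x5,x7}}
  W14: {{x2,x3},{x2,x6},{x2,x3,x6}}
  W23: {{x2,x3},{x3,x6},{x2,x3,x6}} {{x2,x4},{x2,x7},{x5,x7},{x2,x4,x7},{x2,x5,x7}} {{x3,x5},{x4,x5},{x4,x6},{x3,x4,x5},{x4,x5,x6}}
  W24: {{x3},{x1,x3},{x1,x7},{x2,x3},{x3,x4},{x3,x5},{x3,x6},{x3,x7},{x1,x3,x7},{x2,x3,x6},{x3,x4,x5}} {{x4,x6},{x4,x5,x6}}
  W34: {{x6},{x2,x3},{x2,x6},{x3,x6},{x4,x6},{x5,x6},{x2,x3,x6},{x4,x5,x6}} {{x3,x5},{x3,x4,x5}}
  W123: {{x2,x3},{x2,x3,x6}} {{x2,x4},{x2,x7},{x2,x4,x7},{x2,x5,x7}}
  W124: {{x2,x3},{x2,x3,x6}}
  W134: {{x2,x3},{x2,x6},{x2,x3,x6}}
  W234: {{x2,x3},{x3,x6},{x2,x3,x6}} {{x3,x5},{x3,x4,x5}} {{x4,x6},{x4,x5,x6}}
  W1234: {{x2,x3},{x2,x3,x6}}
C dims 4,11,7,1; δ0: rk 3, SNF 1^3; δ1: rk 6, SNF 1^6; δ2: rk 1, SNF 1^1
Ȟ^0 = (4 − 3) − 0 = 1, so Ȟ^0 ≅ Z
Ȟ^1 = (11 − 6) − 3 = 2, so Ȟ^1 ≅ Z^2
Ȟ^2 = (7 − 1) − 6 = 0, so Ȟ^2 ≅ 0

Ȟ^0(U;F) ≅ Z,  Ȟ^1(U;F) ≅ Z^2,  Ȟ^2(U;F) ≅ 0


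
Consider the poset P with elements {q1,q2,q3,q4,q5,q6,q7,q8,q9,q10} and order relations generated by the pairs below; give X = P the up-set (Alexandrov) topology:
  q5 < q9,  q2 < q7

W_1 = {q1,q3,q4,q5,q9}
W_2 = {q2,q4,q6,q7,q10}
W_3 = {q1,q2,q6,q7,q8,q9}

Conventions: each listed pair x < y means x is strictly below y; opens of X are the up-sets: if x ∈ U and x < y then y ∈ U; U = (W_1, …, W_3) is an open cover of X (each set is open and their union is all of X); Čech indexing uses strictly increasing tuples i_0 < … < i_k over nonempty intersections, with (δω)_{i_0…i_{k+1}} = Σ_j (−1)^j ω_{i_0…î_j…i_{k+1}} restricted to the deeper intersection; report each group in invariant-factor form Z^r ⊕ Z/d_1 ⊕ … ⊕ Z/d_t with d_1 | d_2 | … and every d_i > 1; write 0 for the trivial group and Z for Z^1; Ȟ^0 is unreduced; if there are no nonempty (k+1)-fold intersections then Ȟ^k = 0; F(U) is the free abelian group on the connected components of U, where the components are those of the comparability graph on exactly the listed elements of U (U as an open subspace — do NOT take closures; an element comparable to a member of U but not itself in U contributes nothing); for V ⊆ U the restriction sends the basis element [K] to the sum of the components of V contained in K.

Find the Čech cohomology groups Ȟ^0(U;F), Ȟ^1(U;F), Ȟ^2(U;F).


Ȟ^0(U;F) ≅ Z^8,  Ȟ^1(U;F) ≅ 0,  Ȟ^2(U;F) ≅ 0

nerve of the cover:
  W12={q4} W13={q1,q9} W23={q2,q6,q7}
components per intersection:
  W1: {q1} {q3} {q4} {q5,q9}
  W2: {q2,q7} {q4} {q6} {q10}
  W3: {q1} {q2,q7} {q6} {q8} {q9}
  W12: {q4}
  W13: {q1} {q9}
  W23: {q2,q7} {q6}
C dims 13,5; δ0: rk 5, SNF 1^5
Ȟ^0 = (13 − 5) − 0 = 8, so Ȟ^0 ≅ Z^8
Ȟ^1 = (5 − 0) − 5 = 0, so Ȟ^1 ≅ 0
Ȟ^2 = (0 − 0) − 0 = 0, so Ȟ^2 ≅ 0


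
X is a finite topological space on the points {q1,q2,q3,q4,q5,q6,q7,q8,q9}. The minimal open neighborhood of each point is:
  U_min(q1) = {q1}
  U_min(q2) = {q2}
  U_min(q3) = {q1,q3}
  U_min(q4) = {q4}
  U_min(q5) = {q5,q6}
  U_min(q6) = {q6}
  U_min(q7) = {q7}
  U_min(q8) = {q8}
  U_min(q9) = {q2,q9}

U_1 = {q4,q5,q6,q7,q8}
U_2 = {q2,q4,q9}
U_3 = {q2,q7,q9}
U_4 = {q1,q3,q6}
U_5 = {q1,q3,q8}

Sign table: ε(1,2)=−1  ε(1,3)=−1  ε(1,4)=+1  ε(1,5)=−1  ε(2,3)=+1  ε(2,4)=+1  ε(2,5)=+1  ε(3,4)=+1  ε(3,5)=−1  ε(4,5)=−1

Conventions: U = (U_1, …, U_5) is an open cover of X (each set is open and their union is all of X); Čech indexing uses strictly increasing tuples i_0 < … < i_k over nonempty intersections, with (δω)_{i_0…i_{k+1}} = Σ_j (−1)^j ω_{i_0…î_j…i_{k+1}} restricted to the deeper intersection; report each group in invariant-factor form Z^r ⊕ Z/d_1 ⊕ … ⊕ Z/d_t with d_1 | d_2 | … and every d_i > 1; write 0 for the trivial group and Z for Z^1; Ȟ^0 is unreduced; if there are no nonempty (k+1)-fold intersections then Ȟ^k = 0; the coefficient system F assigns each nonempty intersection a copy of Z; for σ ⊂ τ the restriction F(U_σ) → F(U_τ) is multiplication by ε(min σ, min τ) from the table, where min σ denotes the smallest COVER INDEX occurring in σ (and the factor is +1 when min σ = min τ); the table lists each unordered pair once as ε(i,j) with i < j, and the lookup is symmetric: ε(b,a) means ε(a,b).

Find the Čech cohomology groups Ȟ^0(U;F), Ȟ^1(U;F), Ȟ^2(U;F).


nerve of the cover:
  U12={q4} U13={q7} U14={q6} U15={q8} U23={q2,q9} U45={q1,q3}
C dims 5,6; δ0: rk 4, SNF 1^4
Ȟ^0 = (5 − 4) − 0 = 1, so Ȟ^0 ≅ Z
Ȟ^1 = (6 − 0) − 4 = 2, so Ȟ^1 ≅ Z^2
Ȟ^2 = (0 − 0) − 0 = 0, so Ȟ^2 ≅ 0

Ȟ^0(U;F) ≅ Z,  Ȟ^1(U;F) ≅ Z^2,  Ȟ^2(U;F) ≅ 0


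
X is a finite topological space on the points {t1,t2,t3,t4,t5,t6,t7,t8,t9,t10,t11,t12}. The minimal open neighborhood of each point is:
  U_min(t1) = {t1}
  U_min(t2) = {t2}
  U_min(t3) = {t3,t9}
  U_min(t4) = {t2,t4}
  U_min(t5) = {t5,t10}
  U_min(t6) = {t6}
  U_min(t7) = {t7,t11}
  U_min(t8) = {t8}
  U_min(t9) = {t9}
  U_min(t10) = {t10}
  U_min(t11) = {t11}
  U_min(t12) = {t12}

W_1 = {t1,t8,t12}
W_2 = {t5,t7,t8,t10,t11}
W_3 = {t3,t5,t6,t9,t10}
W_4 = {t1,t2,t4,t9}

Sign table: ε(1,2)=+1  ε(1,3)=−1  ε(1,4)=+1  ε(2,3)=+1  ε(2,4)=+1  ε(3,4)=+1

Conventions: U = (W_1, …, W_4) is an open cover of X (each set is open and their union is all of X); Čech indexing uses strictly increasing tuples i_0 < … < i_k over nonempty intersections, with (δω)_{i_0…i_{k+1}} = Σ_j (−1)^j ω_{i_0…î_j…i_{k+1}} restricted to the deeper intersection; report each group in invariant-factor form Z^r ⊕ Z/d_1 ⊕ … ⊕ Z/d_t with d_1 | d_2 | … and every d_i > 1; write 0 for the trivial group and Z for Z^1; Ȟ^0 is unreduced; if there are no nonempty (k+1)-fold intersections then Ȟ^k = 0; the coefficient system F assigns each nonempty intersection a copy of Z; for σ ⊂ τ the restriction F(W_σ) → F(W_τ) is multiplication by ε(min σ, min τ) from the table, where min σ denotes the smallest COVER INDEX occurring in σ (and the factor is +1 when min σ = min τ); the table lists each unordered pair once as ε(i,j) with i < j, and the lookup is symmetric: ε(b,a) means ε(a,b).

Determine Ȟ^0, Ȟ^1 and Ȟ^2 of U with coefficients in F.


nonempty overlaps:
  W12={t8} W14={t1} W23={t5,t10} W34={t9}
C dims 4,4; δ0: rk 3, SNF 1^3
degree 0: 4−3−0 = 1 → Ȟ^0 ≅ Z
degree 1: 4−0−3 = 1 → Ȟ^1 ≅ Z
degree 2: 0−0−0 = 0 → Ȟ^2 ≅ 0

Ȟ^0 ≅ Z,  Ȟ^1 ≅ Z,  Ȟ^2 ≅ 0


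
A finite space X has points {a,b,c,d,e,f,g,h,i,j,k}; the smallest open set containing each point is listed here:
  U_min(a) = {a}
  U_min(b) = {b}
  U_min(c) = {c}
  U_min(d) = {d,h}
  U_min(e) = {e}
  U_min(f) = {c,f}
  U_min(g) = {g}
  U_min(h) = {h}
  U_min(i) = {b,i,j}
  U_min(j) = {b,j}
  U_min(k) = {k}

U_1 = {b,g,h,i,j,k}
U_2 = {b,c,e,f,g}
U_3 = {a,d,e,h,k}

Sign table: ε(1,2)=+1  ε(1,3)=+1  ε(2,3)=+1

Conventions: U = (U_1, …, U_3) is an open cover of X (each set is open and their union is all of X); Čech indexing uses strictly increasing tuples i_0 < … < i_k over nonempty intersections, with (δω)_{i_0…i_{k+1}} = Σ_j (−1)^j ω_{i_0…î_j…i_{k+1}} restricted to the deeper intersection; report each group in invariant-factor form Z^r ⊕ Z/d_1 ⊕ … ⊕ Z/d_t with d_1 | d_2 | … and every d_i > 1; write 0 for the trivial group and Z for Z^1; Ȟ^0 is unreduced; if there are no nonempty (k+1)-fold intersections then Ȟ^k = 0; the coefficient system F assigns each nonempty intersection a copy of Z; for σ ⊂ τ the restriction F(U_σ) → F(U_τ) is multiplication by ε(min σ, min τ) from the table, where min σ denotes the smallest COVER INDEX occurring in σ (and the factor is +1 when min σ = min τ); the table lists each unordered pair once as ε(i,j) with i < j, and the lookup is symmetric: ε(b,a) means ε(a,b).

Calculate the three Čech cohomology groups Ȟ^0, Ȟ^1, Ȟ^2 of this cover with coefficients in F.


Ȟ^0(U;F) ≅ Z; Ȟ^1(U;F) ≅ Z; Ȟ^2(U;F) ≅ 0

nonempty intersections:
  U12={b,g} U13={h,k} U23={e}
C dims 3,3; δ0: rk 2, SNF 1^2
Ȟ^0: (3−2)−0=1 ⇒ Z
Ȟ^1: (3−0)−2=1 ⇒ Z
Ȟ^2: (0−0)−0=0 ⇒ 0


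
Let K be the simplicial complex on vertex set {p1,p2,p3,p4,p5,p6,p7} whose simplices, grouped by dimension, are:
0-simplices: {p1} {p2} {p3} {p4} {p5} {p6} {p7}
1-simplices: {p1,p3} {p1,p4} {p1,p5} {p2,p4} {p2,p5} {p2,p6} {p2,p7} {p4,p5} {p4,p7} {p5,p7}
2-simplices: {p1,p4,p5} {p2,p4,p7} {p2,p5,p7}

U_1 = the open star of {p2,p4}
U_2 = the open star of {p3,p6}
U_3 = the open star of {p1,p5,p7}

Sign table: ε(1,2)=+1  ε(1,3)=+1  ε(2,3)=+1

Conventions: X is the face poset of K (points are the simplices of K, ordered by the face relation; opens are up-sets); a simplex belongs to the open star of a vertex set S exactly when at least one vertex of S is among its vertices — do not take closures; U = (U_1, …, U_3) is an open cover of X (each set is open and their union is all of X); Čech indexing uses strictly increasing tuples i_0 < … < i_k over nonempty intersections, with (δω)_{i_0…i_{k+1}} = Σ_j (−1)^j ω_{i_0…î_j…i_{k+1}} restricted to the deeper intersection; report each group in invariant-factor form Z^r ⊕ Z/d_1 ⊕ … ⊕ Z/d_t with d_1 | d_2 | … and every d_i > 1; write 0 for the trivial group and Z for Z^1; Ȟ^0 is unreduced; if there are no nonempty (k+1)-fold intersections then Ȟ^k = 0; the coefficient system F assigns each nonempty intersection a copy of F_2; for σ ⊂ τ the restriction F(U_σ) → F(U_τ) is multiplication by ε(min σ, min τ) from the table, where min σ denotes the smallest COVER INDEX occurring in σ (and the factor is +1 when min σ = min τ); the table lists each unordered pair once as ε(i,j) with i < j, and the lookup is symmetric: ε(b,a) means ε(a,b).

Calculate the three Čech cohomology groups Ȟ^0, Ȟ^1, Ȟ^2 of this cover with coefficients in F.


Ȟ^0 = Z/2; Ȟ^1 = Z/2; Ȟ^2 = 0

nonempty overlaps:
  U1={{p2},{p4},{p1,p4},{p2,p4},{p2,p5},{p2,p6},{p2,p7},{p4,p5},{p4,p7},{p1,p4,p5},{p2,p4,p7},{p2,p5,p7}} U2={{p3},{p6},{p1,p3},{p2,p6}} U3={{p1},{p5},{p7},{p1,p3},{p1,p4},{p1,p5},{p2,p5},{p2,p7},{p4,p5},{p4,p7},{p5,p7},{p1,p4,p5},{p2,p4,p7},{p2,p5,p7}}
  U12={{p2,p6}} U13={{p1,p4},{p2,p5},{p2,p7},{p4,p5},{p4,p7},{p1,p4,p5},{p2,p4,p7},{p2,p5,p7}} U23={{p1,p3}}
C dims 3,3; δ0: rk_F2 2
degree 0: 3−2−0 = 1 → Ȟ^0 ≅ Z/2
degree 1: 3−0−2 = 1 → Ȟ^1 ≅ Z/2
degree 2: 0−0−0 = 0 → Ȟ^2 ≅ 0


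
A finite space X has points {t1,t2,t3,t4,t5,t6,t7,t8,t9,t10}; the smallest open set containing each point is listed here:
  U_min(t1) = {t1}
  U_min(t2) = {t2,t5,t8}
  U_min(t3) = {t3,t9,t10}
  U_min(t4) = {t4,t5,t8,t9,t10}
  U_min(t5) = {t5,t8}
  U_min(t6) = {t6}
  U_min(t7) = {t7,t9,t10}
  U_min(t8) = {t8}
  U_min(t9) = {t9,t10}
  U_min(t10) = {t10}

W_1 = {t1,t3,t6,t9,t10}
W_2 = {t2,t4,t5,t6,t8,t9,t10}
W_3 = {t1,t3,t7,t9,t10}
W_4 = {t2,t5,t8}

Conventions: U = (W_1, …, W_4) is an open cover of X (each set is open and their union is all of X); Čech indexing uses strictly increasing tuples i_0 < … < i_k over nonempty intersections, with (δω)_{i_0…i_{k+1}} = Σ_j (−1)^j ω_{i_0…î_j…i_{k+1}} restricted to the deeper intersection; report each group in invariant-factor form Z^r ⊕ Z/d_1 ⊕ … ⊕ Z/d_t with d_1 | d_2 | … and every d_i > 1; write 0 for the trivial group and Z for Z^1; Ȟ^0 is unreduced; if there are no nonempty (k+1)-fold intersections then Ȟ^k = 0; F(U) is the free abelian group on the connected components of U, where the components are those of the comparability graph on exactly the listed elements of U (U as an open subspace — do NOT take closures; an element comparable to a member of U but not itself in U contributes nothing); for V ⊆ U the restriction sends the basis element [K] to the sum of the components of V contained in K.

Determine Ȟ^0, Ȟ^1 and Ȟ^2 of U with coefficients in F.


cover nerve:
  W12={t6,t9,t10} W13={t1,t3,t9,t10} W23={t9,t10} W24={t2,t5,t8}
  W123={t9,t10}
components per intersection:
  W1: {t1} {t3,t9,t10} {t6}
  W2: {t2,t4,t5,t8,t9,t10} {t6}
  W3: {t1} {t3,t7,t9,t10}
  W4: {t2,t5,t8}
  W12: {t6} {t9,t10}
  W13: {t1} {t3,t9,t10}
  W23: {t9,t10}
  W24: {t2,t5,t8}
  W123: {t9,t10}
C dims 8,6,1; δ0: rk 5, SNF 1^5; δ1: rk 1, SNF 1^1
Ȟ^0: (8−5)−0=3 ⇒ Z^3
Ȟ^1: (6−1)−5=0 ⇒ 0
Ȟ^2: (1−0)−1=0 ⇒ 0

Ȟ^0 ≅ Z^3,  Ȟ^1 ≅ 0,  Ȟ^2 ≅ 0


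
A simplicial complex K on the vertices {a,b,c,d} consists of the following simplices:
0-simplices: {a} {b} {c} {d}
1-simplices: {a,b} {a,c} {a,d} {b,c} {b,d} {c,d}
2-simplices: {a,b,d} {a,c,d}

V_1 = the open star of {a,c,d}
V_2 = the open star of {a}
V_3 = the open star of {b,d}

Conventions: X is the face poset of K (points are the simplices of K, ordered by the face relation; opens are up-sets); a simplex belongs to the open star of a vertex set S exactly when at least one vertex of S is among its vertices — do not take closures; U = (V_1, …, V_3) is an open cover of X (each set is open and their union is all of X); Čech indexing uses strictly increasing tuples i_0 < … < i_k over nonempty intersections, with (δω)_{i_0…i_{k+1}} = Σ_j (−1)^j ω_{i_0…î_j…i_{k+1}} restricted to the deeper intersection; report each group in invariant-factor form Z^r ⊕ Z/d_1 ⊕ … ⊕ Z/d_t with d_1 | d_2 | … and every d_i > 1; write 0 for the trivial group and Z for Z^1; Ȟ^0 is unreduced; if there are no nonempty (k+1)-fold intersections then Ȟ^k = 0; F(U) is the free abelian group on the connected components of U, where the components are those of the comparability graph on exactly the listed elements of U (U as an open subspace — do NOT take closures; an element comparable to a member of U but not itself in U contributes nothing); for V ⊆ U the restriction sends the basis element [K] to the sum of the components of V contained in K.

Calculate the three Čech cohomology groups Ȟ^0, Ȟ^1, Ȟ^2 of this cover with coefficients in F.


nerve of the cover:
  V1={{a},{c},{d},{a,b},{a,c},{a,d},{b,c},{b,d},{c,d},{a,b,d},{a,c,d}} V2={{a},{a,b},{a,c},{a,d},{a,b,d},{a,c,d}} V3={{b},{d},{a,b},{a,d},{b,c},{b,d},{c,d},{a,b,d},{a,c,d}}
  V12={{a},{a,b},{a,c},{a,d},{a,b,d},{a,c,d}} V13={{d},{a,b},{a,d},{b,c},{b,d},{c,d},{a,b,d},{a,c,d}} V23={{a,b},{a,d},{a,b,d},{a,c,d}}
  V123={{a,b},{a,d},{a,b,d},{a,c,d}}
components per intersection:
  V1: {{a},{c},{d},{a,b},{a,c},{a,d},{b,c},{b,d},{c,d},{a,b,d},{a,c,d}}
  V2: {{a},{a,b},{a,c},{a,d},{a,b,d},{a,c,d}}
  V3: {{b},{d},{a,b},{a,d},{b,c},{b,d},{c,d},{a,b,d},{a,c,d}}
  V12: {{a},{a,b},{a,c},{a,d},{a,b,d},{a,c,d}}
  V13: {{d},{a,b},{a,d},{b,d},{c,d},{a,b,d},{a,c,d}} {{b,c}}
  V23: {{a,b},{a,d},{a,b,d},{a,c,d}}
  V123: {{a,b},{a,d},{a,b,d},{a,c,d}}
C dims 3,4,1; δ0: rk 2, SNF 1^2; δ1: rk 1, SNF 1^1
Ȟ^0 = (3 − 2) − 0 = 1, so Ȟ^0 ≅ Z
Ȟ^1 = (4 − 1) − 2 = 1, so Ȟ^1 ≅ Z
Ȟ^2 = (1 − 0) − 1 = 0, so Ȟ^2 ≅ 0

Ȟ^0(U;F) ≅ Z, Ȟ^1(U;F) ≅ Z, Ȟ^2(U;F) ≅ 0


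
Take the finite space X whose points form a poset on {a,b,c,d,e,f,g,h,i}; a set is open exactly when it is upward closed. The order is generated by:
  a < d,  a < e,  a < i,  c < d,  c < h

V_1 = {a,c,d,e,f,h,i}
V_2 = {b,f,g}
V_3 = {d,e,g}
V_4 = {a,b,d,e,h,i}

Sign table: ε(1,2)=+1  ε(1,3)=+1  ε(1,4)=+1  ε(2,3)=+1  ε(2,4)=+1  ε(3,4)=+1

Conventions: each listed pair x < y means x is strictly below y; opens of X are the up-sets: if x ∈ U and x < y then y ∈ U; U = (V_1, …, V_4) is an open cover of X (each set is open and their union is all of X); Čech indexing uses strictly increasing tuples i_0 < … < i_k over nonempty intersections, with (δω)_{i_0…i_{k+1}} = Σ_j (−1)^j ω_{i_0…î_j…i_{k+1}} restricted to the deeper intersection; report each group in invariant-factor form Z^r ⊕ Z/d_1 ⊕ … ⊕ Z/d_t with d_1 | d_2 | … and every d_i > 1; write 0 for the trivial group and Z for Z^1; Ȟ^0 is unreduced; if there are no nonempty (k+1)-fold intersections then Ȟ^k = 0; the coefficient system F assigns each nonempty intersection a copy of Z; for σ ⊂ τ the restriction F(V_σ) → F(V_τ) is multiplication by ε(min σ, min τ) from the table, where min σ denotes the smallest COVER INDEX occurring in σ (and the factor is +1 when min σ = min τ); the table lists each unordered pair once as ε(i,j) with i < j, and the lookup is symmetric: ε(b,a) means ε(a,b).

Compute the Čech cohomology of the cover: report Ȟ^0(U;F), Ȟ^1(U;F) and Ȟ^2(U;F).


Ȟ^0 ≅ Z, Ȟ^1 ≅ Z^2, Ȟ^2 ≅ 0

nerve of the cover:
  V12={f} V13={d,e} V14={a,d,e,h,i} V23={g} V24={b} V34={d,e}
  V134={d,e}
C dims 4,6,1; δ0: rk 3, SNF 1^3; δ1: rk 1, SNF 1^1
Ȟ^0 = (4 − 3) − 0 = 1, so Ȟ^0 ≅ Z
Ȟ^1 = (6 − 1) − 3 = 2, so Ȟ^1 ≅ Z^2
Ȟ^2 = (1 − 0) − 1 = 0, so Ȟ^2 ≅ 0


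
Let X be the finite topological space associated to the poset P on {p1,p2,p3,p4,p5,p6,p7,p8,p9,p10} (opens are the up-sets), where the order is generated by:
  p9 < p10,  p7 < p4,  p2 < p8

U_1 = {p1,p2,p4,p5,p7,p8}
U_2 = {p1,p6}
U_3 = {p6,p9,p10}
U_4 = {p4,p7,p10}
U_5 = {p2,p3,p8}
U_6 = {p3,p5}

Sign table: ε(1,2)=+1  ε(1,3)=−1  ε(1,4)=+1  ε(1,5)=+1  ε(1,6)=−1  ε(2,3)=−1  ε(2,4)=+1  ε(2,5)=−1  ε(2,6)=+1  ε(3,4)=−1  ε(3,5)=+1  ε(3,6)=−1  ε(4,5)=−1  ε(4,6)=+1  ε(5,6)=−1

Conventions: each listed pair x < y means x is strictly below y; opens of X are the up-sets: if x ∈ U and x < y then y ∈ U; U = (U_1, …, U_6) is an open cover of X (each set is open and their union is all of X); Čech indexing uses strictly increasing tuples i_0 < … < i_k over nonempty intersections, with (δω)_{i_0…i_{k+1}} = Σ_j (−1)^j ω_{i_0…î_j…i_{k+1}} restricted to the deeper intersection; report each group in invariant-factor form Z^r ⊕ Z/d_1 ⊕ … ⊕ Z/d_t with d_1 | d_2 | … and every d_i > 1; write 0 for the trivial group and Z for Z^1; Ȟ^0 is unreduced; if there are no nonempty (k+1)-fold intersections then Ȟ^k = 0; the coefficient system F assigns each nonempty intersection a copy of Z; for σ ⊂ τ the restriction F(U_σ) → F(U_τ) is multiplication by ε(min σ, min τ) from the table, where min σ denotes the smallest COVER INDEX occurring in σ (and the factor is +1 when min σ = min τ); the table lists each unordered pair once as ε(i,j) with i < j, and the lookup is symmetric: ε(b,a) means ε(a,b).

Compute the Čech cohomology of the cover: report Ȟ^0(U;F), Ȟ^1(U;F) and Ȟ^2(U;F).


Ȟ^0 = Z; Ȟ^1 = Z^2; Ȟ^2 = 0

nerve simplices:
  U12={p1} U14={p4,p7} U15={p2,p8} U16={p5} U23={p6} U34={p10} U56={p3}
C dims 6,7; δ0: rk 5, SNF 1^5
degree 0: 6−5−0 = 1 → Ȟ^0 ≅ Z
degree 1: 7−0−5 = 2 → Ȟ^1 ≅ Z^2
degree 2: 0−0−0 = 0 → Ȟ^2 ≅ 0


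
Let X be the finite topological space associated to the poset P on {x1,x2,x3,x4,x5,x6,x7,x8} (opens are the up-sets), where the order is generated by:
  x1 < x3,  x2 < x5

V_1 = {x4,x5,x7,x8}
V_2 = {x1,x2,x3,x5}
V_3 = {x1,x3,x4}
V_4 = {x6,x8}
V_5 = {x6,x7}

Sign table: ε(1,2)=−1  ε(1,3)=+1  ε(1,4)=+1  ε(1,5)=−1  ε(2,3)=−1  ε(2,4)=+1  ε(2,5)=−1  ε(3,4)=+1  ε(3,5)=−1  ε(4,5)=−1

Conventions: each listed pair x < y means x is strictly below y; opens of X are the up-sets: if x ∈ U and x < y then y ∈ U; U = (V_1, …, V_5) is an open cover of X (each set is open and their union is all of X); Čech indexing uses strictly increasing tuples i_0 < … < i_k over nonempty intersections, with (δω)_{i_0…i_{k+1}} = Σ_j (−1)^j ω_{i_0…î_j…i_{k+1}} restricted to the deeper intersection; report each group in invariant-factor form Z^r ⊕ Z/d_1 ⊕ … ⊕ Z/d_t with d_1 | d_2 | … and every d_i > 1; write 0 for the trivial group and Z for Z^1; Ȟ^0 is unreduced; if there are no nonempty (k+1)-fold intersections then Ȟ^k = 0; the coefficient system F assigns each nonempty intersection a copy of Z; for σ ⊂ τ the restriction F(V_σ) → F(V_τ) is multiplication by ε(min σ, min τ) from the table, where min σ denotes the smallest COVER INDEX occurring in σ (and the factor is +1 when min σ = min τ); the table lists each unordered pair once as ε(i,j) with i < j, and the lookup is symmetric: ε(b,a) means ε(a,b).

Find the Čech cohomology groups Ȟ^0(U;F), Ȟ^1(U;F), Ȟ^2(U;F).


Ȟ^0 = Z, Ȟ^1 = Z^2 and Ȟ^2 = 0

nerve of the cover:
  V12={x5} V13={x4} V14={x8} V15={x7} V23={x1,x3} V45={x6}
C dims 5,6; δ0: rk 4, SNF 1^4
Ȟ^0 = (5 − 4) − 0 = 1, so Ȟ^0 ≅ Z
Ȟ^1 = (6 − 0) − 4 = 2, so Ȟ^1 ≅ Z^2
Ȟ^2 = (0 − 0) − 0 = 0, so Ȟ^2 ≅ 0


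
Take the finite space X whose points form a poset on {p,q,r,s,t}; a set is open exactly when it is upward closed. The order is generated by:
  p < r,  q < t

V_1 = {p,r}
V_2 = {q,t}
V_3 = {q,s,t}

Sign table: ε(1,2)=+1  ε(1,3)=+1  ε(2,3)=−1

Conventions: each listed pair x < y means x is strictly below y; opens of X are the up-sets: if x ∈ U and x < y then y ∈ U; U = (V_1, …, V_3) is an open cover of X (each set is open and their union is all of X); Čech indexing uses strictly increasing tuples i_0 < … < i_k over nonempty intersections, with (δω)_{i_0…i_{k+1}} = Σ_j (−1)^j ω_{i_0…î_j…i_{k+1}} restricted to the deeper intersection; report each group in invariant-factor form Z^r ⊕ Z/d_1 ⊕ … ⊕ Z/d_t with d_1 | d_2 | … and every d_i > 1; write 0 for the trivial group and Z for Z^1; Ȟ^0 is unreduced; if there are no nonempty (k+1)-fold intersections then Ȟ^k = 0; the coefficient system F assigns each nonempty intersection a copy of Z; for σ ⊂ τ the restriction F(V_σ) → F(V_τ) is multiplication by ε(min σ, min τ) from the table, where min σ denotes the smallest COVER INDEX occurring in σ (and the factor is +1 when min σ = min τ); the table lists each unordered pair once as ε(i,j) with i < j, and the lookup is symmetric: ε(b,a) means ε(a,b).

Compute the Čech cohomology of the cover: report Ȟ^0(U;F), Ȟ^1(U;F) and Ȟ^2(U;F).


nonempty intersections:
  V23={q,t}
C dims 3,1; δ0: rk 1, SNF 1^1
Ȟ^0: (3−1)−0=2 ⇒ Z^2
Ȟ^1: (1−0)−1=0 ⇒ 0
Ȟ^2: (0−0)−0=0 ⇒ 0

Ȟ^0(U;F) ≅ Z^2, Ȟ^1(U;F) ≅ 0 and Ȟ^2(U;F) ≅ 0


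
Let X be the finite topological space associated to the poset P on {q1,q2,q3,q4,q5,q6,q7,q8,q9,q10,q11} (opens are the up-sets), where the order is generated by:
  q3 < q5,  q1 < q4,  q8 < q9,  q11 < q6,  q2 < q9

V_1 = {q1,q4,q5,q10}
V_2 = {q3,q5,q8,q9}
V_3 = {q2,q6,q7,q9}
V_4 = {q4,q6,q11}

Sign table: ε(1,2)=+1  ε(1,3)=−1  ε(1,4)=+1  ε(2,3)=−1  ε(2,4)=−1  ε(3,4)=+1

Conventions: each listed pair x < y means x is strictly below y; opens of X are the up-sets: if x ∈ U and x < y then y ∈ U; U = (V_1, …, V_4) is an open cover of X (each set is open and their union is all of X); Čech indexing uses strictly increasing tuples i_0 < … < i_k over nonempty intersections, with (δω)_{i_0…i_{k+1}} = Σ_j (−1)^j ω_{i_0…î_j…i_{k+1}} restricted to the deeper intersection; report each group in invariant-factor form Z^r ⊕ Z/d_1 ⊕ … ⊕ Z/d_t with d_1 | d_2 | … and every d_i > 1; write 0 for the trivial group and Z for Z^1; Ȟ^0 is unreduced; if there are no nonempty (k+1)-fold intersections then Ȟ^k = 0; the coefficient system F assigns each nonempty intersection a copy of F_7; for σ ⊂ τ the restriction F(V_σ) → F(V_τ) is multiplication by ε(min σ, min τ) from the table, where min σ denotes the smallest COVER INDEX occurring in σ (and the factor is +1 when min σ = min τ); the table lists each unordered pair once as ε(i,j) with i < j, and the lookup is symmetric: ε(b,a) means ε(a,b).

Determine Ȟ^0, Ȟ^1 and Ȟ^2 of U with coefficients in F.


nerve simplices:
  V12={q5} V14={q4} V23={q9} V34={q6}
C dims 4,4; δ0: rk_F7 4
degree 0: 4−4−0 = 0 → Ȟ^0 ≅ 0
degree 1: 4−0−4 = 0 → Ȟ^1 ≅ 0
degree 2: 0−0−0 = 0 → Ȟ^2 ≅ 0

Ȟ^0 ≅ 0, Ȟ^1 ≅ 0 and Ȟ^2 ≅ 0


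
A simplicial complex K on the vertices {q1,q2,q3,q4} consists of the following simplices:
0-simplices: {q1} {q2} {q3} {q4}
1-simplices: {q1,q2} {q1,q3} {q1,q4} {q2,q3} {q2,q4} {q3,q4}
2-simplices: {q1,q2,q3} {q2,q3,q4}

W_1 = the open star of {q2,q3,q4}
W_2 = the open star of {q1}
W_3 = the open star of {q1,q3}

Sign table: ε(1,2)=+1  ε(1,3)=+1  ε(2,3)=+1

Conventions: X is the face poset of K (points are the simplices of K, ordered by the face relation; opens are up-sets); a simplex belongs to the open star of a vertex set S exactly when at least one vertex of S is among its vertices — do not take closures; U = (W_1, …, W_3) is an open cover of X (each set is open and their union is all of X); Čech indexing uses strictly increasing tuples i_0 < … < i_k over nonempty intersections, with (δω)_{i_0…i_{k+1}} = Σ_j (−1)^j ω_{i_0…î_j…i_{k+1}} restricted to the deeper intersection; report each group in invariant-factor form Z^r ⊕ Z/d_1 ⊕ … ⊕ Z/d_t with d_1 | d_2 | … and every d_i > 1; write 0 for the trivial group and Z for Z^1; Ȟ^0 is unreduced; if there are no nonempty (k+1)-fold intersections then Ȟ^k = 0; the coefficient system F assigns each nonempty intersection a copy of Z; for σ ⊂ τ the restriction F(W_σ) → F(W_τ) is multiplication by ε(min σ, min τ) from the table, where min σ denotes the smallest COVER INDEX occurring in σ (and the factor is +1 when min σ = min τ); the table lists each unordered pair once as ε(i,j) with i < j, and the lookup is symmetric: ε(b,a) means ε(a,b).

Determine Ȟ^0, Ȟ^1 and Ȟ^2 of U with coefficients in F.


nonempty overlaps:
  W1={{q2},{q3},{q4},{q1,q2},{q1,q3},{q1,q4},{q2,q3},{q2,q4},{q3,q4},{q1,q2,q3},{q2,q3,q4}} W2={{q1},{q1,q2},{q1,q3},{q1,q4},{q1,q2,q3}} W3={{q1},{q3},{q1,q2},{q1,q3},{q1,q4},{q2,q3},{q3,q4},{q1,q2,q3},{q2,q3,q4}}
  W12={{q1,q2},{q1,q3},{q1,q4},{q1,q2,q3}} W13={{q3},{q1,q2},{q1,q3},{q1,q4},{q2,q3},{q3,q4},{q1,q2,q3},{q2,q3,q4}} W23={{q1},{q1,q2},{q1,q3},{q1,q4},{q1,q2,q3}}
  W123={{q1,q2},{q1,q3},{q1,q4},{q1,q2,q3}}
C dims 3,3,1; δ0: rk 2, SNF 1^2; δ1: rk 1, SNF 1^1
degree 0: 3−2−0 = 1 → Ȟ^0 ≅ Z
degree 1: 3−1−2 = 0 → Ȟ^1 ≅ 0
degree 2: 1−0−1 = 0 → Ȟ^2 ≅ 0

Ȟ^0 ≅ Z, Ȟ^1 ≅ 0, Ȟ^2 ≅ 0
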